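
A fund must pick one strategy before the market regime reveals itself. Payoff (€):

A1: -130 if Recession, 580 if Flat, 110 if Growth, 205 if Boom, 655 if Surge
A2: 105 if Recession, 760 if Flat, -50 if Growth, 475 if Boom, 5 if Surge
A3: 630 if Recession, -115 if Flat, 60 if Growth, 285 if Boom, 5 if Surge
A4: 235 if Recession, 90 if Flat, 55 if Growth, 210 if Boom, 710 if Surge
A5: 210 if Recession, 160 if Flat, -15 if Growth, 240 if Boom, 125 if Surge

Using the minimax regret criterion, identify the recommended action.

A5

Column bests: Recession=630, Flat=760, Growth=110, Boom=475, Surge=710.
A1 regrets: 760, 180, 0, 270, 55 → max 760
A2 regrets: 525, 0, 160, 0, 705 → max 705
A3 regrets: 0, 875, 50, 190, 705 → max 875
A4 regrets: 395, 670, 55, 265, 0 → max 670
A5 regrets: 420, 600, 125, 235, 585 → max 600
Smallest max regret = 600 → A5.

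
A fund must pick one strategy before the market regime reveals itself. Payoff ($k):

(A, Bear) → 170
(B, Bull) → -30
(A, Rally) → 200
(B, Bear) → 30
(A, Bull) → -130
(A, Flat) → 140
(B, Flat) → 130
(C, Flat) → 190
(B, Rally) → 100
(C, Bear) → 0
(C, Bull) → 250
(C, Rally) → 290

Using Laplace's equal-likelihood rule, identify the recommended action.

Row averages: A=95, B=57.5, C=182.5
Highest average = 182.5 → C.

C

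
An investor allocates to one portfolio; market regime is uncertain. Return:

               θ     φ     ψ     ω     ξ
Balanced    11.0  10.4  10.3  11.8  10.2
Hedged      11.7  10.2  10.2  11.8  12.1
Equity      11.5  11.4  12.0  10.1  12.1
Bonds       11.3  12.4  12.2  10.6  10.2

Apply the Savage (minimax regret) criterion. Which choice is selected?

Column bests: θ=11.7, φ=12.4, ψ=12.2, ω=11.8, ξ=12.1.
Balanced regrets: 0.7, 2.0, 1.9, 0.0, 1.9 → max 2.0
Hedged regrets: 0.0, 2.2, 2.0, 0.0, 0.0 → max 2.2
Equity regrets: 0.2, 1.0, 0.2, 1.7, 0.0 → max 1.7
Bonds regrets: 0.4, 0.0, 0.0, 1.2, 1.9 → max 1.9
Smallest max regret = 1.7 → Equity.

Equity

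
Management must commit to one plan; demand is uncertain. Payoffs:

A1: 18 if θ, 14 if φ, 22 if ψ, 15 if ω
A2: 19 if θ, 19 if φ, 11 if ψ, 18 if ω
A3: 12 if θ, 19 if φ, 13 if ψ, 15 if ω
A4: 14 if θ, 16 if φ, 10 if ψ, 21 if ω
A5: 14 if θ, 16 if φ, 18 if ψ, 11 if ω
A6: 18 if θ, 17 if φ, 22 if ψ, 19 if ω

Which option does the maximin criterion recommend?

A6

Row minima: A1=14, A2=11, A3=12, A4=10, A5=11, A6=17
Best worst-case = 17 → A6.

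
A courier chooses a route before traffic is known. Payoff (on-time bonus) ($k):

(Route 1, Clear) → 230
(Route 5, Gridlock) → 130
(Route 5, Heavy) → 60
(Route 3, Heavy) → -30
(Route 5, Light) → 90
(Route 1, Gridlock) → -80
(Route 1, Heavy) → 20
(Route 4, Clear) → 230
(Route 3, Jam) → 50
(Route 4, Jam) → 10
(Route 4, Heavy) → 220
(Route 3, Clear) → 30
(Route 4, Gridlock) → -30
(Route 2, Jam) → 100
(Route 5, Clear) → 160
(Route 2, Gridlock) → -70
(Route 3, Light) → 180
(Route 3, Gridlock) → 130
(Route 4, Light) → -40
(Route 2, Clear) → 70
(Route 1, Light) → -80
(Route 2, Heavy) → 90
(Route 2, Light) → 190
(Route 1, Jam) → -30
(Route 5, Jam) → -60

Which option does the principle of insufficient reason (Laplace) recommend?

Row averages: Route 1=12, Route 2=76, Route 3=72, Route 4=78, Route 5=76
Highest average = 78 → Route 4.

Route 4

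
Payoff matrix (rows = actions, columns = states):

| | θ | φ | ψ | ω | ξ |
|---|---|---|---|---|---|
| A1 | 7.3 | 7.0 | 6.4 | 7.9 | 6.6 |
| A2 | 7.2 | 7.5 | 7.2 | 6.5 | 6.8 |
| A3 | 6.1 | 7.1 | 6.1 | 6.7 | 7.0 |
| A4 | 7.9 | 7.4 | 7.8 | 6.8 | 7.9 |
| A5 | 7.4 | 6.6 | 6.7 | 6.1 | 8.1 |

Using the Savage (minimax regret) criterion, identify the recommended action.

A4

Column bests: θ=7.9, φ=7.5, ψ=7.8, ω=7.9, ξ=8.1.
A1 regrets: 0.6, 0.5, 1.4, 0.0, 1.5 → max 1.5
A2 regrets: 0.7, 0.0, 0.6, 1.4, 1.3 → max 1.4
A3 regrets: 1.8, 0.4, 1.7, 1.2, 1.1 → max 1.8
A4 regrets: 0.0, 0.1, 0.0, 1.1, 0.2 → max 1.1
A5 regrets: 0.5, 0.9, 1.1, 1.8, 0.0 → max 1.8
Smallest max regret = 1.1 → A4.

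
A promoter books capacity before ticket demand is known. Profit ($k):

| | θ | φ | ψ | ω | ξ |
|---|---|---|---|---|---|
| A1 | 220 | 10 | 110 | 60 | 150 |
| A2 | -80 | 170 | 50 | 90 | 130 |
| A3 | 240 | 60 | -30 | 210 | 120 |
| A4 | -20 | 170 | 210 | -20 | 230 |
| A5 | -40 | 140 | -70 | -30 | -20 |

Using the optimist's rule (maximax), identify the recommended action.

Row maxima: A1=220, A2=170, A3=240, A4=230, A5=140
Best best-case = 240 → A3.

A3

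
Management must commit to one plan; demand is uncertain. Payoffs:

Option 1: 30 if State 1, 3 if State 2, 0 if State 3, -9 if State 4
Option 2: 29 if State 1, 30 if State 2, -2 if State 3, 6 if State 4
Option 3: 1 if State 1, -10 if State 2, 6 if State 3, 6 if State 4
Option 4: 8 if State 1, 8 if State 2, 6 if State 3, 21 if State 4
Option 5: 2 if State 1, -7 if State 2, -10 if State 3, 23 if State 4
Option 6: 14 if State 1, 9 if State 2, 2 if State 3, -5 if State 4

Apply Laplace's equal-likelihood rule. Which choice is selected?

Option 2

Row averages: Option 1=6, Option 2=15.75, Option 3=0.75, Option 4=10.75, Option 5=2, Option 6=5
Highest average = 15.75 → Option 2.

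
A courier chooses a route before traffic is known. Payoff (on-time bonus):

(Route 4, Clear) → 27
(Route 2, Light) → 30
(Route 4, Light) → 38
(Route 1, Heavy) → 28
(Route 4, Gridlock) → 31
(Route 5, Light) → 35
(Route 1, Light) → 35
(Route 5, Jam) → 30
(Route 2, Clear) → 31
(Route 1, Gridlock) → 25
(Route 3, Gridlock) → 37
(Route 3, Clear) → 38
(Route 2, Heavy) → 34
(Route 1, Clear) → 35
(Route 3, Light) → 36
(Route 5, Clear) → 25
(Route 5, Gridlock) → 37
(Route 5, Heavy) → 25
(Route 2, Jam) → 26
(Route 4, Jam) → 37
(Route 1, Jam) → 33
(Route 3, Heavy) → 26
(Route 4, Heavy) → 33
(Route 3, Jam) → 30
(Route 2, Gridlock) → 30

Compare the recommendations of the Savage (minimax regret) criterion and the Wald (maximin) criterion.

minimax regret → Route 3; maximin → Route 4 (disagree)

Column bests: Clear=38, Light=38, Heavy=34, Jam=37, Gridlock=37.
Route 1 regrets: 3, 3, 6, 4, 12 → max 12
Route 2 regrets: 7, 8, 0, 11, 7 → max 11
Route 3 regrets: 0, 2, 8, 7, 0 → max 8
Route 4 regrets: 11, 0, 1, 0, 6 → max 11
Route 5 regrets: 13, 3, 9, 7, 0 → max 13
Smallest max regret = 8 → Route 3.
Row minima: Route 1=25, Route 2=26, Route 3=26, Route 4=27, Route 5=25
Best worst-case = 27 → Route 4.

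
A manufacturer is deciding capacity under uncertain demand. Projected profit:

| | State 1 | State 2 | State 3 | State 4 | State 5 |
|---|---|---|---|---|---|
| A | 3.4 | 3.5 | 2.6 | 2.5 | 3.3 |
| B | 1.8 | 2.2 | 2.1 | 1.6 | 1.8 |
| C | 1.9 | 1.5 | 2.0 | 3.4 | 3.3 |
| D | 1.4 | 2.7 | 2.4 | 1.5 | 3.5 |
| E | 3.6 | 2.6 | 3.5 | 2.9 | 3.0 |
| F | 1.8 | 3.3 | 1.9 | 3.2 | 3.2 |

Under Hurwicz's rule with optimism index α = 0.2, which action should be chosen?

E

A: 0.2·3.5 + 0.8·2.5 = 2.7
B: 0.2·2.2 + 0.8·1.6 = 1.72
C: 0.2·3.4 + 0.8·1.5 = 1.88
D: 0.2·3.5 + 0.8·1.4 = 1.82
E: 0.2·3.6 + 0.8·2.6 = 2.8
F: 0.2·3.3 + 0.8·1.8 = 2.1
Highest Hurwicz score = 2.8 → E.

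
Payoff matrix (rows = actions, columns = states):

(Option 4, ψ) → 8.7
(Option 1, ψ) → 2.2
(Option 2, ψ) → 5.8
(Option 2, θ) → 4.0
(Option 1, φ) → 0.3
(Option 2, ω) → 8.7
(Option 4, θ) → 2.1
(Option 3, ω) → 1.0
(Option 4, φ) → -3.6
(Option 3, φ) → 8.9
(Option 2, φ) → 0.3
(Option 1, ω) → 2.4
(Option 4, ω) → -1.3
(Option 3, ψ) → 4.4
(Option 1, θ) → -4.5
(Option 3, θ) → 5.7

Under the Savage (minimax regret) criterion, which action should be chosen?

Option 3

Column bests: θ=5.7, φ=8.9, ψ=8.7, ω=8.7.
Option 1 regrets: 10.2, 8.6, 6.5, 6.3 → max 10.2
Option 2 regrets: 1.7, 8.6, 2.9, 0.0 → max 8.6
Option 3 regrets: 0.0, 0.0, 4.3, 7.7 → max 7.7
Option 4 regrets: 3.6, 12.5, 0.0, 10.0 → max 12.5
Smallest max regret = 7.7 → Option 3.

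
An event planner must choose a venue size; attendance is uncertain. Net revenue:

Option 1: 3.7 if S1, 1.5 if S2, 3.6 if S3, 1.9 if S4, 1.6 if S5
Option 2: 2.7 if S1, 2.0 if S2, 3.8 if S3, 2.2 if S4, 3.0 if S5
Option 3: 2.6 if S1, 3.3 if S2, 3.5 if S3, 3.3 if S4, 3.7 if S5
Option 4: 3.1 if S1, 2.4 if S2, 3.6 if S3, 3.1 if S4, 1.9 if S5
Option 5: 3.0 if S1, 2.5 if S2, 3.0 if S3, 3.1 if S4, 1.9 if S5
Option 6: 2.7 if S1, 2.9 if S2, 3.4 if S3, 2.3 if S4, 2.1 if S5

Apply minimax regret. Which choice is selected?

Option 3

Column bests: S1=3.7, S2=3.3, S3=3.8, S4=3.3, S5=3.7.
Option 1 regrets: 0.0, 1.8, 0.2, 1.4, 2.1 → max 2.1
Option 2 regrets: 1.0, 1.3, 0.0, 1.1, 0.7 → max 1.3
Option 3 regrets: 1.1, 0.0, 0.3, 0.0, 0.0 → max 1.1
Option 4 regrets: 0.6, 0.9, 0.2, 0.2, 1.8 → max 1.8
Option 5 regrets: 0.7, 0.8, 0.8, 0.2, 1.8 → max 1.8
Option 6 regrets: 1.0, 0.4, 0.4, 1.0, 1.6 → max 1.6
Smallest max regret = 1.1 → Option 3.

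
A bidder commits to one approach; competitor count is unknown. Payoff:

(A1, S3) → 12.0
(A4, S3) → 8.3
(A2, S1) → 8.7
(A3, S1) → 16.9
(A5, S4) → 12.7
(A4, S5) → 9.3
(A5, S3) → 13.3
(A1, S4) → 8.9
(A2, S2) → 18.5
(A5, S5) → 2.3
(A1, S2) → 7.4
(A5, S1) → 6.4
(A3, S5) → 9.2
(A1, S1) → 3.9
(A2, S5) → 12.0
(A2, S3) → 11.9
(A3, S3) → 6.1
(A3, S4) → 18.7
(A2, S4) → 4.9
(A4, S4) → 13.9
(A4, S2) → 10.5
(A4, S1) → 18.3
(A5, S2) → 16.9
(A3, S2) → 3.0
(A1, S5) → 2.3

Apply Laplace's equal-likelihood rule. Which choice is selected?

A4

Row averages: A1=6.9, A2=11.2, A3=10.78, A4=12.06, A5=10.32
Highest average = 12.06 → A4.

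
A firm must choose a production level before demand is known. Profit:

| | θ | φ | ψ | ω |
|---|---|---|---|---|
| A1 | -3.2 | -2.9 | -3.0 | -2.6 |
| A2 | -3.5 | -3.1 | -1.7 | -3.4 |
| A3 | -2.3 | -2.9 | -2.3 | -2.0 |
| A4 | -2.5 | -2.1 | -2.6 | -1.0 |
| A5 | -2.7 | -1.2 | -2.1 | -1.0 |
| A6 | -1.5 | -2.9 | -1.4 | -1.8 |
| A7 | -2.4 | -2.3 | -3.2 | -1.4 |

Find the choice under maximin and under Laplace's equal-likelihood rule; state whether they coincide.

Row minima: A1=-3.2, A2=-3.5, A3=-2.9, A4=-2.6, A5=-2.7, A6=-2.9, A7=-3.2
Best worst-case = -2.6 → A4.
Row averages: A1=-2.925, A2=-2.925, A3=-2.375, A4=-2.05, A5=-1.75, A6=-1.9, A7=-2.325
Highest average = -1.75 → A5.

maximin → A4; laplace → A5 (disagree)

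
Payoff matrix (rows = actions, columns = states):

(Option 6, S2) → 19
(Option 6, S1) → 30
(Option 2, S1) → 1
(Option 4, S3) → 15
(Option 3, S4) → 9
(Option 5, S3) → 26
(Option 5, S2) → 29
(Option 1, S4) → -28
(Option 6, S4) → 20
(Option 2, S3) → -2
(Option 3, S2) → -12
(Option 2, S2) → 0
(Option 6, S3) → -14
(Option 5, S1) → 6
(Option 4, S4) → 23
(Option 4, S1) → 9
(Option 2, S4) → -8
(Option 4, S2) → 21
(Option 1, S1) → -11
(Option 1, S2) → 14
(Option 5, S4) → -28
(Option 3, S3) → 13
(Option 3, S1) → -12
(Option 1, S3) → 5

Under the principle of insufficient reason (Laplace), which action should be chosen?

Option 4

Row averages: Option 1=-5, Option 2=-2.25, Option 3=-0.5, Option 4=17, Option 5=8.25, Option 6=13.75
Highest average = 17 → Option 4.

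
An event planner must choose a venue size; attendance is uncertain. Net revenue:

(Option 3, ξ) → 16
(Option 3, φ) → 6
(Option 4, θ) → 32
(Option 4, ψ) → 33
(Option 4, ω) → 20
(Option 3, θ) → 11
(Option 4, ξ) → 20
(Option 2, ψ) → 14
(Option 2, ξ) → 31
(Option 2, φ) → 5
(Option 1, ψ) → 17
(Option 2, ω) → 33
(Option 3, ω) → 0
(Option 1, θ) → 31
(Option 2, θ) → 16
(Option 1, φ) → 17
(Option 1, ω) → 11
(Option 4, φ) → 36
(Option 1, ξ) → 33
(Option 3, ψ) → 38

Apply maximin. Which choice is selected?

Row minima: Option 1=11, Option 2=5, Option 3=0, Option 4=20
Best worst-case = 20 → Option 4.

Option 4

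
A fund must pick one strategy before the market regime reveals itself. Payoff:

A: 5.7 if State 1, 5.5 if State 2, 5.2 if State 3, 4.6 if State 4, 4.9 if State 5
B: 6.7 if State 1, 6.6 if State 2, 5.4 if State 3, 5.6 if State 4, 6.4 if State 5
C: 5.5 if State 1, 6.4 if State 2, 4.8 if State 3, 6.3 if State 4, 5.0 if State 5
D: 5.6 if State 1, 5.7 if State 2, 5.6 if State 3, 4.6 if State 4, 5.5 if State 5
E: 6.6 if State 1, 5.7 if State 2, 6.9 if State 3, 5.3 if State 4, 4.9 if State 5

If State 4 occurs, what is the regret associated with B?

Best payoff under State 4 is 6.3.
Regret = 6.3 − 5.6 = 0.7.

0.7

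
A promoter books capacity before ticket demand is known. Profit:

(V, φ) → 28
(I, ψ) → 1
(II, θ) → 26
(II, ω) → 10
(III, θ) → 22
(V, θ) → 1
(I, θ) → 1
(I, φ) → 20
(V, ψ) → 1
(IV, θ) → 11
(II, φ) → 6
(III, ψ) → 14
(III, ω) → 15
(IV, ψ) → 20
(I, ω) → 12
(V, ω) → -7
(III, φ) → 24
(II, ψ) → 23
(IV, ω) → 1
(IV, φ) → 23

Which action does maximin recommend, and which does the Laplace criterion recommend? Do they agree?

maximin → III; laplace → III (agree)

Row minima: I=1, II=6, III=14, IV=1, V=-7
Best worst-case = 14 → III.
Row averages: I=8.5, II=16.25, III=18.75, IV=13.75, V=5.75
Highest average = 18.75 → III.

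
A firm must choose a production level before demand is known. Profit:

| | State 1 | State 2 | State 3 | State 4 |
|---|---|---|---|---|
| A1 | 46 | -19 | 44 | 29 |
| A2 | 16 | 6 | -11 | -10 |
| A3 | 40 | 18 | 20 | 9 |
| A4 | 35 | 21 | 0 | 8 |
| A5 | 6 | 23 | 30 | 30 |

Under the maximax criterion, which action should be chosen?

A1

Row maxima: A1=46, A2=16, A3=40, A4=35, A5=30
Best best-case = 46 → A1.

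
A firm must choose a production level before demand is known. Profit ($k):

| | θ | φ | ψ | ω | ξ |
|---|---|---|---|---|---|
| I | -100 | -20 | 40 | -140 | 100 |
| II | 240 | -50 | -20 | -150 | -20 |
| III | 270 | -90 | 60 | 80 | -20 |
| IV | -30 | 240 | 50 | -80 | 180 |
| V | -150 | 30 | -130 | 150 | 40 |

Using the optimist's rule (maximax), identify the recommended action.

Row maxima: I=100, II=240, III=270, IV=240, V=150
Best best-case = 270 → III.

III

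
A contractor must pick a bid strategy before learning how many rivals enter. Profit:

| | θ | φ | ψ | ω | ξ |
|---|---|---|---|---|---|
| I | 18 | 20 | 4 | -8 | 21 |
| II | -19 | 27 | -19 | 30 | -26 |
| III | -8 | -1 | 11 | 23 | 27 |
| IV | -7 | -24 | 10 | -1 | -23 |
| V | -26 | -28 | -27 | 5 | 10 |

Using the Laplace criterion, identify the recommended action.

Row averages: I=11, II=-1.4, III=10.4, IV=-9, V=-13.2
Highest average = 11 → I.

I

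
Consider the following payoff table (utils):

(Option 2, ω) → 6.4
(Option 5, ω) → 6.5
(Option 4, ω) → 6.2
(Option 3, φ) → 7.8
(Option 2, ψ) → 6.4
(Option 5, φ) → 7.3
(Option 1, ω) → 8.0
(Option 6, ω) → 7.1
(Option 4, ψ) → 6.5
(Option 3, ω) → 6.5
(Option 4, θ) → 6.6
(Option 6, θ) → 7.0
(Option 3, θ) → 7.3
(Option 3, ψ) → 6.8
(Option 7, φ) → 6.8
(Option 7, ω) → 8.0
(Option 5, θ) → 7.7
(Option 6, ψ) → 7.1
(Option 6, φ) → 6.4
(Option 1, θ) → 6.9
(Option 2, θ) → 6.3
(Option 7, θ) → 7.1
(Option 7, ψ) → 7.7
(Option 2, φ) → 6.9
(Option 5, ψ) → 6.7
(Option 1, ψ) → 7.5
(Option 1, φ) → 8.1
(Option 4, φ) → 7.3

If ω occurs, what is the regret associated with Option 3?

1.5

Best payoff under ω is 8.0.
Regret = 8.0 − 6.5 = 1.5.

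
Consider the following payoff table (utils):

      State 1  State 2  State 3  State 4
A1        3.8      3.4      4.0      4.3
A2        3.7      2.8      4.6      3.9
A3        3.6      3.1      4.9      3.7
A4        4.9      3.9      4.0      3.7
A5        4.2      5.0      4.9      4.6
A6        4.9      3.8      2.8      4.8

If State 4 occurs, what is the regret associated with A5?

0.2

Best payoff under State 4 is 4.8.
Regret = 4.8 − 4.6 = 0.2.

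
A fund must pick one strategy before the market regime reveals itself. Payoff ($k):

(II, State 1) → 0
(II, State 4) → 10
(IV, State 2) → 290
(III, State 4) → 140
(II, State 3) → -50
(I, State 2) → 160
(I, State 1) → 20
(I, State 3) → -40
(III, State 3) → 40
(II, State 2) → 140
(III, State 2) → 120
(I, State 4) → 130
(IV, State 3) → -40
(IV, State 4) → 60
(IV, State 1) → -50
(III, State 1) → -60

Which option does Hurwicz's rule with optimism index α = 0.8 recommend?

I: 0.8·160 + 0.2·(-40) = 120
II: 0.8·140 + 0.2·(-50) = 102
III: 0.8·140 + 0.2·(-60) = 100
IV: 0.8·290 + 0.2·(-50) = 222
Highest Hurwicz score = 222 → IV.

IV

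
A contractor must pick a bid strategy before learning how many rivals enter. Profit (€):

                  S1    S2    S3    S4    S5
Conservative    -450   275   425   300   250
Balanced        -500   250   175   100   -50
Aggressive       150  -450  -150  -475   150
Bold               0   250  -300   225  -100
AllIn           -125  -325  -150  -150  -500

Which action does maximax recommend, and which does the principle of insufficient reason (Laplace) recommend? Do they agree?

maximax → Conservative; laplace → Conservative (agree)

Row maxima: Conservative=425, Balanced=250, Aggressive=150, Bold=250, AllIn=-125
Best best-case = 425 → Conservative.
Row averages: Conservative=160, Balanced=-5, Aggressive=-155, Bold=15, AllIn=-250
Highest average = 160 → Conservative.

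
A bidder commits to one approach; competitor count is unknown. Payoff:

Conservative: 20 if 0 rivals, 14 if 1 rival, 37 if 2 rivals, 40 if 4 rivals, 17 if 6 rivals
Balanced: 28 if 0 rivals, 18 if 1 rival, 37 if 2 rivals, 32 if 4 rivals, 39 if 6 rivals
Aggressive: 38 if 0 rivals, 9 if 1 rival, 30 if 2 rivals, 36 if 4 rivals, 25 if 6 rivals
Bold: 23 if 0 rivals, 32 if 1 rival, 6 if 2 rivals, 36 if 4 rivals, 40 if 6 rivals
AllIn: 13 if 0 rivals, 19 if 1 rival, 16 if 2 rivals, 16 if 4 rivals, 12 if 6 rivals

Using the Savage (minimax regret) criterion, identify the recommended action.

Balanced

Column bests: 0 rivals=38, 1 rival=32, 2 rivals=37, 4 rivals=40, 6 rivals=40.
Conservative regrets: 18, 18, 0, 0, 23 → max 23
Balanced regrets: 10, 14, 0, 8, 1 → max 14
Aggressive regrets: 0, 23, 7, 4, 15 → max 23
Bold regrets: 15, 0, 31, 4, 0 → max 31
AllIn regrets: 25, 13, 21, 24, 28 → max 28
Smallest max regret = 14 → Balanced.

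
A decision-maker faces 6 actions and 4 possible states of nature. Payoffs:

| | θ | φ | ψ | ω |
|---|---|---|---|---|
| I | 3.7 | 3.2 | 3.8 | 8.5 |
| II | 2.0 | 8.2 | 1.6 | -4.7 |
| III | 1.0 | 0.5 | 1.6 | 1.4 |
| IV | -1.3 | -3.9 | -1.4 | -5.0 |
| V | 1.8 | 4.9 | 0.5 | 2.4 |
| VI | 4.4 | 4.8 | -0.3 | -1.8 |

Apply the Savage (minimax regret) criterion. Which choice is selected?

Column bests: θ=4.4, φ=8.2, ψ=3.8, ω=8.5.
I regrets: 0.7, 5.0, 0.0, 0.0 → max 5.0
II regrets: 2.4, 0.0, 2.2, 13.2 → max 13.2
III regrets: 3.4, 7.7, 2.2, 7.1 → max 7.7
IV regrets: 5.7, 12.1, 5.2, 13.5 → max 13.5
V regrets: 2.6, 3.3, 3.3, 6.1 → max 6.1
VI regrets: 0.0, 3.4, 4.1, 10.3 → max 10.3
Smallest max regret = 5.0 → I.

I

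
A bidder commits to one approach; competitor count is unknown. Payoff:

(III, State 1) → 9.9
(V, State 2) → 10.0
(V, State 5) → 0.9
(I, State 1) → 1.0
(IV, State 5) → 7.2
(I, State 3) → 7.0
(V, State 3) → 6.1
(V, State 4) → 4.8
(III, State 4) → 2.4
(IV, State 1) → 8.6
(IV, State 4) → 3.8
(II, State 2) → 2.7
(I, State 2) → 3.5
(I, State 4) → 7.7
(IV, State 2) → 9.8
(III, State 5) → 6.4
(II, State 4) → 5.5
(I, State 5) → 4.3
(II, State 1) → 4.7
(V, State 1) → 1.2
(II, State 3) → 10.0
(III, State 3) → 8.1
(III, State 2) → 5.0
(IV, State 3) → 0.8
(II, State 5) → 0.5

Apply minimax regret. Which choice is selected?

Column bests: State 1=9.9, State 2=10.0, State 3=10.0, State 4=7.7, State 5=7.2.
I regrets: 8.9, 6.5, 3.0, 0.0, 2.9 → max 8.9
II regrets: 5.2, 7.3, 0.0, 2.2, 6.7 → max 7.3
III regrets: 0.0, 5.0, 1.9, 5.3, 0.8 → max 5.3
IV regrets: 1.3, 0.2, 9.2, 3.9, 0.0 → max 9.2
V regrets: 8.7, 0.0, 3.9, 2.9, 6.3 → max 8.7
Smallest max regret = 5.3 → III.

III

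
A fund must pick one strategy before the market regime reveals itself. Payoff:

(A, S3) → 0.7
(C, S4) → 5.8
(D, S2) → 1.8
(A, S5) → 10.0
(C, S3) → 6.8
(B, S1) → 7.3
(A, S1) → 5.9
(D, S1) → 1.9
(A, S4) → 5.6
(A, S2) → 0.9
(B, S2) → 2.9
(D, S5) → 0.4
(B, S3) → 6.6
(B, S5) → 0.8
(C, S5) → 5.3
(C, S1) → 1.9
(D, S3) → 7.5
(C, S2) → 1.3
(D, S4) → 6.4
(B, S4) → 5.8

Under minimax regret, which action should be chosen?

Column bests: S1=7.3, S2=2.9, S3=7.5, S4=6.4, S5=10.0.
A regrets: 1.4, 2.0, 6.8, 0.8, 0.0 → max 6.8
B regrets: 0.0, 0.0, 0.9, 0.6, 9.2 → max 9.2
C regrets: 5.4, 1.6, 0.7, 0.6, 4.7 → max 5.4
D regrets: 5.4, 1.1, 0.0, 0.0, 9.6 → max 9.6
Smallest max regret = 5.4 → C.

C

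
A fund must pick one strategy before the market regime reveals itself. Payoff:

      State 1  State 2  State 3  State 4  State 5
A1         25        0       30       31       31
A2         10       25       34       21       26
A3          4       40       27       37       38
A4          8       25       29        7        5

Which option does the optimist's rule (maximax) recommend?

A3

Row maxima: A1=31, A2=34, A3=40, A4=29
Best best-case = 40 → A3.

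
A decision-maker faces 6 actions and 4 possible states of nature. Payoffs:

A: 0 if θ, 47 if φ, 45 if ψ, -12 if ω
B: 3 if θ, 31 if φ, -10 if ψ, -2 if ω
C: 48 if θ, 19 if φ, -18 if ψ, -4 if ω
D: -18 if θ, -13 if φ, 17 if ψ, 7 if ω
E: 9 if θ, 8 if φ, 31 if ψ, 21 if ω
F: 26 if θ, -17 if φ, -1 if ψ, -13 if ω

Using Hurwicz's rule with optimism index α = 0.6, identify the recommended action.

A

A: 0.6·47 + 0.4·(-12) = 23.4
B: 0.6·31 + 0.4·(-10) = 14.6
C: 0.6·48 + 0.4·(-18) = 21.6
D: 0.6·17 + 0.4·(-18) = 3
E: 0.6·31 + 0.4·8 = 21.8
F: 0.6·26 + 0.4·(-17) = 8.8
Highest Hurwicz score = 23.4 → A.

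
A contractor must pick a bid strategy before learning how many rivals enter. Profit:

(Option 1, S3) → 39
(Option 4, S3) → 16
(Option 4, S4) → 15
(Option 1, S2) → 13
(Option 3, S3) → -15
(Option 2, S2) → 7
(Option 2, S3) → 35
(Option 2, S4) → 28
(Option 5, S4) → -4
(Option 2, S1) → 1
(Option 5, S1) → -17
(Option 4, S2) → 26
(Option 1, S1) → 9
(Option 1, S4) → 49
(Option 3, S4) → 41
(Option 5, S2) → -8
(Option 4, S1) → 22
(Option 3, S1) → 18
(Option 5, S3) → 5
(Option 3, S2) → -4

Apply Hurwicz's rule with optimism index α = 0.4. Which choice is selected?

Option 1: 0.4·49 + 0.6·9 = 25
Option 2: 0.4·35 + 0.6·1 = 14.6
Option 3: 0.4·41 + 0.6·(-15) = 7.4
Option 4: 0.4·26 + 0.6·15 = 19.4
Option 5: 0.4·5 + 0.6·(-17) = -8.2
Highest Hurwicz score = 25 → Option 1.

Option 1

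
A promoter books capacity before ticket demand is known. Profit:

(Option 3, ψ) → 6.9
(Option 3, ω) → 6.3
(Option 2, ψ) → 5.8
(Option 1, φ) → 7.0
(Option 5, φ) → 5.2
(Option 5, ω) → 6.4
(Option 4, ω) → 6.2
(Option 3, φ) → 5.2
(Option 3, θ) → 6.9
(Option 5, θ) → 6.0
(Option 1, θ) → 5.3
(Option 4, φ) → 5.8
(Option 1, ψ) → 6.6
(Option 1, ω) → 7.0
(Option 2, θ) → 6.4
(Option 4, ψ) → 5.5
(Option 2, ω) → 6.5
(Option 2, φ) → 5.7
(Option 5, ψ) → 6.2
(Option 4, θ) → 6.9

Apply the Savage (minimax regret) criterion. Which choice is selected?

Option 2

Column bests: θ=6.9, φ=7.0, ψ=6.9, ω=7.0.
Option 1 regrets: 1.6, 0.0, 0.3, 0.0 → max 1.6
Option 2 regrets: 0.5, 1.3, 1.1, 0.5 → max 1.3
Option 3 regrets: 0.0, 1.8, 0.0, 0.7 → max 1.8
Option 4 regrets: 0.0, 1.2, 1.4, 0.8 → max 1.4
Option 5 regrets: 0.9, 1.8, 0.7, 0.6 → max 1.8
Smallest max regret = 1.3 → Option 2.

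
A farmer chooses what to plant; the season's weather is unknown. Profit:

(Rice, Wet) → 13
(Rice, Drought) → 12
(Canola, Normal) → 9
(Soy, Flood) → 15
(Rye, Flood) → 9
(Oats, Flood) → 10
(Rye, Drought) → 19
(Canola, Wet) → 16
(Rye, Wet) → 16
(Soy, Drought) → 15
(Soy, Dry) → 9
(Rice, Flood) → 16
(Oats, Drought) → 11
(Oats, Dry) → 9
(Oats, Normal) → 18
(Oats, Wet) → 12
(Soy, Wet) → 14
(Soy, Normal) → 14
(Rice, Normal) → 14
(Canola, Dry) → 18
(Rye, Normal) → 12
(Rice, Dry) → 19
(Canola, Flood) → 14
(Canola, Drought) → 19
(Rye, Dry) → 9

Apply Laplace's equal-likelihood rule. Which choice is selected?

Canola

Row averages: Rice=14.8, Canola=15.2, Rye=13, Soy=13.4, Oats=12
Highest average = 15.2 → Canola.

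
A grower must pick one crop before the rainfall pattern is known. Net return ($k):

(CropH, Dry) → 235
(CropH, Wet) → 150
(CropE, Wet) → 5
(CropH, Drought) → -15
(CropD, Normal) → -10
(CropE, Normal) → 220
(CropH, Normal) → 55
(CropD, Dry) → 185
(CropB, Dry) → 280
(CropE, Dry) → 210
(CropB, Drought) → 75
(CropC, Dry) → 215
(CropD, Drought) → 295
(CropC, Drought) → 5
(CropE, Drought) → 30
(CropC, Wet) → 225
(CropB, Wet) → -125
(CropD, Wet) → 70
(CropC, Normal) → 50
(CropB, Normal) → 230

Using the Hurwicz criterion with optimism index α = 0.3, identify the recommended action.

CropE: 0.3·220 + 0.7·5 = 69.5
CropH: 0.3·235 + 0.7·(-15) = 60
CropC: 0.3·225 + 0.7·5 = 71
CropB: 0.3·280 + 0.7·(-125) = -3.5
CropD: 0.3·295 + 0.7·(-10) = 81.5
Highest Hurwicz score = 81.5 → CropD.

CropD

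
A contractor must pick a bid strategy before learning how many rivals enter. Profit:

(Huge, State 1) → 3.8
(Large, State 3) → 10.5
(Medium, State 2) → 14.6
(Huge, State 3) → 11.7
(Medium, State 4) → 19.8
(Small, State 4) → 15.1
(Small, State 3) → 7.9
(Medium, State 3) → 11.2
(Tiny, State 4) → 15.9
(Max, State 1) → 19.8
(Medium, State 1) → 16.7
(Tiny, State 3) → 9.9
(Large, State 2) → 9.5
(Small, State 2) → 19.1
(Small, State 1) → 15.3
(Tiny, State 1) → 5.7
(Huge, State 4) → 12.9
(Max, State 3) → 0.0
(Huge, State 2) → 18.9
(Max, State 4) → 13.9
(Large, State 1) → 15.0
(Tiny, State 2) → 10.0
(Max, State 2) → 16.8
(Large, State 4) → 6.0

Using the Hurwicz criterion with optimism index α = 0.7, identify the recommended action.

Medium

Tiny: 0.7·15.9 + 0.3·5.7 = 12.84
Small: 0.7·19.1 + 0.3·7.9 = 15.74
Medium: 0.7·19.8 + 0.3·11.2 = 17.22
Large: 0.7·15.0 + 0.3·6.0 = 12.3
Huge: 0.7·18.9 + 0.3·3.8 = 14.37
Max: 0.7·19.8 + 0.3·0.0 = 13.86
Highest Hurwicz score = 17.22 → Medium.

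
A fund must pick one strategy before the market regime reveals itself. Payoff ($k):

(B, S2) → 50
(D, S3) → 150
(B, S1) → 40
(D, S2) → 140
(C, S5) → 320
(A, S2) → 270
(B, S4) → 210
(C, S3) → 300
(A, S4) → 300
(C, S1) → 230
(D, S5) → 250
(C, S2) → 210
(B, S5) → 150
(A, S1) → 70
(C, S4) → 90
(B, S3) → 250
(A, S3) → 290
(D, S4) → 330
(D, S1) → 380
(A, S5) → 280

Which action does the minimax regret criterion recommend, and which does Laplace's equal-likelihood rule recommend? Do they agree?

Column bests: S1=380, S2=270, S3=300, S4=330, S5=320.
A regrets: 310, 0, 10, 30, 40 → max 310
B regrets: 340, 220, 50, 120, 170 → max 340
C regrets: 150, 60, 0, 240, 0 → max 240
D regrets: 0, 130, 150, 0, 70 → max 150
Smallest max regret = 150 → D.
Row averages: A=242, B=140, C=230, D=250
Highest average = 250 → D.

minimax regret → D; laplace → D (agree)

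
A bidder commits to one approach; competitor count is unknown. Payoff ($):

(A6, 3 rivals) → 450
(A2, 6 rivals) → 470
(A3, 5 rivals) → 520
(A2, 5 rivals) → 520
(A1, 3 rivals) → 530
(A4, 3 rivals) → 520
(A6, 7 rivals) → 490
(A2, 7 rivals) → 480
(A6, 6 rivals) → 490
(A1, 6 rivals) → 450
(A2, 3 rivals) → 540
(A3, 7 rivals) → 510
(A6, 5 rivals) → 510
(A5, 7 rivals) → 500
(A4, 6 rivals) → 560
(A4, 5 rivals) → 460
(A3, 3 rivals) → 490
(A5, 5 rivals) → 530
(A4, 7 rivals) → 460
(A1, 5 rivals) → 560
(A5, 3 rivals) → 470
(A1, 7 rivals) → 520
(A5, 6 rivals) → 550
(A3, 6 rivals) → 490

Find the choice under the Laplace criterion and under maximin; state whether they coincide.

laplace → A1; maximin → A3 (disagree)

Row averages: A1=515, A2=502.5, A3=502.5, A4=500, A5=512.5, A6=485
Highest average = 515 → A1.
Row minima: A1=450, A2=470, A3=490, A4=460, A5=470, A6=450
Best worst-case = 490 → A3.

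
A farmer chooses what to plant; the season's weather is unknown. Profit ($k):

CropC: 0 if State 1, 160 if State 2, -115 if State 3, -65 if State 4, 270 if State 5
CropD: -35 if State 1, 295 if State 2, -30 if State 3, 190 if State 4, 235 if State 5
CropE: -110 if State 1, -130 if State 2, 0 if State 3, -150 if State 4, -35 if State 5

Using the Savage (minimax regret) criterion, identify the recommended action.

Column bests: State 1=0, State 2=295, State 3=0, State 4=190, State 5=270.
CropC regrets: 0, 135, 115, 255, 0 → max 255
CropD regrets: 35, 0, 30, 0, 35 → max 35
CropE regrets: 110, 425, 0, 340, 305 → max 425
Smallest max regret = 35 → CropD.

CropD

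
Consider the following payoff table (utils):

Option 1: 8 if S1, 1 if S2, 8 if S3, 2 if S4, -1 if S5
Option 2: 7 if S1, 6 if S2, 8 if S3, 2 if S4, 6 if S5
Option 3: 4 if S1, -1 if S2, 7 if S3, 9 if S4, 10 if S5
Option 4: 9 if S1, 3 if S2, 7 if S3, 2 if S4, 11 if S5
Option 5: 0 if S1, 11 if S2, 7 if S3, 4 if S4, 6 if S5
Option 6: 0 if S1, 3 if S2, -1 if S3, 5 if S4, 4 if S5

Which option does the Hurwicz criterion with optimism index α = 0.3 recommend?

Option 1: 0.3·8 + 0.7·(-1) = 1.7
Option 2: 0.3·8 + 0.7·2 = 3.8
Option 3: 0.3·10 + 0.7·(-1) = 2.3
Option 4: 0.3·11 + 0.7·2 = 4.7
Option 5: 0.3·11 + 0.7·0 = 3.3
Option 6: 0.3·5 + 0.7·(-1) = 0.8
Highest Hurwicz score = 4.7 → Option 4.

Option 4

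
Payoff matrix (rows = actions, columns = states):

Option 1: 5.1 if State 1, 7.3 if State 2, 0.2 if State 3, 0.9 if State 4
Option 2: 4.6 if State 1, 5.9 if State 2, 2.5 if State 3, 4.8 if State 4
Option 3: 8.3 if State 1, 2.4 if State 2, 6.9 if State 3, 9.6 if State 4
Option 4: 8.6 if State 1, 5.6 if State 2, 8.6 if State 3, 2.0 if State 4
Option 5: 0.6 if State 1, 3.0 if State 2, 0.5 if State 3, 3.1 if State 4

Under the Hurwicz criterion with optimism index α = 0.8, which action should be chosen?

Option 3

Option 1: 0.8·7.3 + 0.2·0.2 = 5.88
Option 2: 0.8·5.9 + 0.2·2.5 = 5.22
Option 3: 0.8·9.6 + 0.2·2.4 = 8.16
Option 4: 0.8·8.6 + 0.2·2.0 = 7.28
Option 5: 0.8·3.1 + 0.2·0.5 = 2.58
Highest Hurwicz score = 8.16 → Option 3.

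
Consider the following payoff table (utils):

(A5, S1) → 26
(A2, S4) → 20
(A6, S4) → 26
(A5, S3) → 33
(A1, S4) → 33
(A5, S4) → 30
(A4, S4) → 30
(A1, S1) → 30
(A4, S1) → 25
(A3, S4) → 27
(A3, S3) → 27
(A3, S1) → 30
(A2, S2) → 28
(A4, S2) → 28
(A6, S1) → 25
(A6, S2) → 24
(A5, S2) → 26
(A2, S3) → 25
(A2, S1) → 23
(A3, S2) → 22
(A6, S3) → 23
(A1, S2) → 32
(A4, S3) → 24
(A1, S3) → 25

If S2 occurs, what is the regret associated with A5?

Best payoff under S2 is 32.
Regret = 32 − 26 = 6.

6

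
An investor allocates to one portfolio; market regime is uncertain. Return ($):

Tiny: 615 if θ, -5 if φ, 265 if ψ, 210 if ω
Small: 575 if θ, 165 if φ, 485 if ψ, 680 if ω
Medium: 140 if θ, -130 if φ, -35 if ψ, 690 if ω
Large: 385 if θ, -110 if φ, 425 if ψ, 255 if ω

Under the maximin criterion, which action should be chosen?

Small

Row minima: Tiny=-5, Small=165, Medium=-130, Large=-110
Best worst-case = 165 → Small.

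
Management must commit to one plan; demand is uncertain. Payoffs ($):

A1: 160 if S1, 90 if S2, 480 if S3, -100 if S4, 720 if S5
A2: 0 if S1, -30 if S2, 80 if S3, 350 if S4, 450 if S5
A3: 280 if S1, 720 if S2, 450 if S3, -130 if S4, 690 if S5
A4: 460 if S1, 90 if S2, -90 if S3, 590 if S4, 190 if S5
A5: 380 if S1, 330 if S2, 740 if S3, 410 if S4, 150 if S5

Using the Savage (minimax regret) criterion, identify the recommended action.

Column bests: S1=460, S2=720, S3=740, S4=590, S5=720.
A1 regrets: 300, 630, 260, 690, 0 → max 690
A2 regrets: 460, 750, 660, 240, 270 → max 750
A3 regrets: 180, 0, 290, 720, 30 → max 720
A4 regrets: 0, 630, 830, 0, 530 → max 830
A5 regrets: 80, 390, 0, 180, 570 → max 570
Smallest max regret = 570 → A5.

A5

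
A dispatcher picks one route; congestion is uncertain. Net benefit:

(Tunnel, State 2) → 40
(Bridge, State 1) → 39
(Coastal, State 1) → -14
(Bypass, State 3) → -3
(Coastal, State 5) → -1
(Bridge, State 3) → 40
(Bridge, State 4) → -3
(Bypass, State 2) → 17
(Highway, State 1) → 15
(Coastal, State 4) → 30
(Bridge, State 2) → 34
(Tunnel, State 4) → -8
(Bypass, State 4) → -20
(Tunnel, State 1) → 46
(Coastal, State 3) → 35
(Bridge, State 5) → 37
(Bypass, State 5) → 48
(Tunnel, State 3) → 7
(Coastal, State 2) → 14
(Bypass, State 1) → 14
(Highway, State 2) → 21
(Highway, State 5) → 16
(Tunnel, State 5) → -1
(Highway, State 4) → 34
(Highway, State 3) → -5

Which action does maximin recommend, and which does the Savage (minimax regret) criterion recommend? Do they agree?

Row minima: Tunnel=-8, Bridge=-3, Bypass=-20, Coastal=-14, Highway=-5
Best worst-case = -3 → Bridge.
Column bests: State 1=46, State 2=40, State 3=40, State 4=34, State 5=48.
Tunnel regrets: 0, 0, 33, 42, 49 → max 49
Bridge regrets: 7, 6, 0, 37, 11 → max 37
Bypass regrets: 32, 23, 43, 54, 0 → max 54
Coastal regrets: 60, 26, 5, 4, 49 → max 60
Highway regrets: 31, 19, 45, 0, 32 → max 45
Smallest max regret = 37 → Bridge.

maximin → Bridge; minimax regret → Bridge (agree)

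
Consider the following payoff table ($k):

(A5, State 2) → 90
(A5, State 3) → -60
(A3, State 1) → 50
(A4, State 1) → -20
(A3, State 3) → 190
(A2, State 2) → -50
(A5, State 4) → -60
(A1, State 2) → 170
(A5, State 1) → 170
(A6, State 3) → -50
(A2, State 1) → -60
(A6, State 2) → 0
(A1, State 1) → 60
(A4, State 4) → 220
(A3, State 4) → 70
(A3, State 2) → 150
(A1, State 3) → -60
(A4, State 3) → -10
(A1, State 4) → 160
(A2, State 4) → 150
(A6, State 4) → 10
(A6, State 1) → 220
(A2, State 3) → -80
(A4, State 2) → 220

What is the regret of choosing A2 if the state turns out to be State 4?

70

Best payoff under State 4 is 220.
Regret = 220 − 150 = 70.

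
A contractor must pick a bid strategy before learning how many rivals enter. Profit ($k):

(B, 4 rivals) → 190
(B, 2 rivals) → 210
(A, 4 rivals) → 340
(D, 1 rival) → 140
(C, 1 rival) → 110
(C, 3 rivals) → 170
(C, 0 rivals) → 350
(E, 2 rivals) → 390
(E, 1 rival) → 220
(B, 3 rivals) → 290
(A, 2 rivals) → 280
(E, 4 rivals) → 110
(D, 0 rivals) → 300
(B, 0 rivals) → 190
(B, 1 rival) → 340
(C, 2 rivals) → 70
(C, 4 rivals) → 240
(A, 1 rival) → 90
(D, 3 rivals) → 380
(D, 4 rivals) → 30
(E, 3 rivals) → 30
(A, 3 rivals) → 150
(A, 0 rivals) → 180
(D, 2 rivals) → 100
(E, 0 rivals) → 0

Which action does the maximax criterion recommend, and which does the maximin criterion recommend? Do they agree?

maximax → E; maximin → B (disagree)

Row maxima: A=340, B=340, C=350, D=380, E=390
Best best-case = 390 → E.
Row minima: A=90, B=190, C=70, D=30, E=0
Best worst-case = 190 → B.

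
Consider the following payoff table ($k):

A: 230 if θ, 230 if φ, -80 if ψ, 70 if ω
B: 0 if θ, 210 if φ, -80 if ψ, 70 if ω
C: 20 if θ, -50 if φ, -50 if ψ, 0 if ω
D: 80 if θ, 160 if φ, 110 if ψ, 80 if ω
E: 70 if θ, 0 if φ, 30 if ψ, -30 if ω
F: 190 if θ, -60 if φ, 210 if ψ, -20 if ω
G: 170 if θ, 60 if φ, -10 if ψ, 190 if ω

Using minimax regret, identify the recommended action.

D

Column bests: θ=230, φ=230, ψ=210, ω=190.
A regrets: 0, 0, 290, 120 → max 290
B regrets: 230, 20, 290, 120 → max 290
C regrets: 210, 280, 260, 190 → max 280
D regrets: 150, 70, 100, 110 → max 150
E regrets: 160, 230, 180, 220 → max 230
F regrets: 40, 290, 0, 210 → max 290
G regrets: 60, 170, 220, 0 → max 220
Smallest max regret = 150 → D.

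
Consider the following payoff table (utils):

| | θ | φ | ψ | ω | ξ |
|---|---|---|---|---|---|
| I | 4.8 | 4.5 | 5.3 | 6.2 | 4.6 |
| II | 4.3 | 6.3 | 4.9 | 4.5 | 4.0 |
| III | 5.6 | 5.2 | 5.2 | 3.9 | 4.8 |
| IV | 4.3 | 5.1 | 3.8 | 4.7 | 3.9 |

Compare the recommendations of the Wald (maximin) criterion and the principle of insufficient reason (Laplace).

Row minima: I=4.5, II=4.0, III=3.9, IV=3.8
Best worst-case = 4.5 → I.
Row averages: I=5.08, II=4.8, III=4.94, IV=4.36
Highest average = 5.08 → I.

maximin → I; laplace → I (agree)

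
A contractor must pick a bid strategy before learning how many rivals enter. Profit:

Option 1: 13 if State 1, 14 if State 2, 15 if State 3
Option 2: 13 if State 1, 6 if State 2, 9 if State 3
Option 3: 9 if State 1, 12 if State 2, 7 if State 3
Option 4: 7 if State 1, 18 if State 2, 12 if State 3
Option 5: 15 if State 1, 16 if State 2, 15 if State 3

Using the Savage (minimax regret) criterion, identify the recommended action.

Option 5

Column bests: State 1=15, State 2=18, State 3=15.
Option 1 regrets: 2, 4, 0 → max 4
Option 2 regrets: 2, 12, 6 → max 12
Option 3 regrets: 6, 6, 8 → max 8
Option 4 regrets: 8, 0, 3 → max 8
Option 5 regrets: 0, 2, 0 → max 2
Smallest max regret = 2 → Option 5.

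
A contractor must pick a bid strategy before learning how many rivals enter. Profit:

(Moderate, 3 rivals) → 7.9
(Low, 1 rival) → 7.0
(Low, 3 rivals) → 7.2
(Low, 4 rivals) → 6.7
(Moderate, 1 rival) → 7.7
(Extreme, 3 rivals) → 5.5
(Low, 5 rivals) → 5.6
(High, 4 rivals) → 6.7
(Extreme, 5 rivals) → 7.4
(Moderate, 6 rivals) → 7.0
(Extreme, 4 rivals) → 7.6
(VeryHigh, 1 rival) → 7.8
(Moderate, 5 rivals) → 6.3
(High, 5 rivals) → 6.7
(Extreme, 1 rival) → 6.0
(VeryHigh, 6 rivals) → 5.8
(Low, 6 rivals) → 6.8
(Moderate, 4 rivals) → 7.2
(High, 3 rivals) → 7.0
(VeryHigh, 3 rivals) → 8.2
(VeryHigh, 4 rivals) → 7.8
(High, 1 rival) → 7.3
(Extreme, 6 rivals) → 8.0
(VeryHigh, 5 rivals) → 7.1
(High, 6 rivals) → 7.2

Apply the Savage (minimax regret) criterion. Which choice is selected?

Column bests: 1 rival=7.8, 3 rivals=8.2, 4 rivals=7.8, 5 rivals=7.4, 6 rivals=8.0.
Low regrets: 0.8, 1.0, 1.1, 1.8, 1.2 → max 1.8
Moderate regrets: 0.1, 0.3, 0.6, 1.1, 1.0 → max 1.1
High regrets: 0.5, 1.2, 1.1, 0.7, 0.8 → max 1.2
VeryHigh regrets: 0.0, 0.0, 0.0, 0.3, 2.2 → max 2.2
Extreme regrets: 1.8, 2.7, 0.2, 0.0, 0.0 → max 2.7
Smallest max regret = 1.1 → Moderate.

Moderate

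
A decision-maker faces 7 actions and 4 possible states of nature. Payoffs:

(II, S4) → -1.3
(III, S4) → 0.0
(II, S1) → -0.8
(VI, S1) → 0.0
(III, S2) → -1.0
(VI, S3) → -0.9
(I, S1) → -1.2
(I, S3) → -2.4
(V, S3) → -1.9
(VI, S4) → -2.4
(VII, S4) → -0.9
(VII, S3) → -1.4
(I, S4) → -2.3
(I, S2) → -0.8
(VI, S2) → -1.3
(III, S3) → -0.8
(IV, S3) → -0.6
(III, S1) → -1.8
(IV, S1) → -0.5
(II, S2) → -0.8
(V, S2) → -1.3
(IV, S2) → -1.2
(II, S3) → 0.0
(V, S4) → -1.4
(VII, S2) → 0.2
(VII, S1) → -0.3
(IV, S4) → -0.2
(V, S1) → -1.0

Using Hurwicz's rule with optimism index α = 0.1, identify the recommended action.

IV

I: 0.1·(-0.8) + 0.9·(-2.4) = -2.24
II: 0.1·0.0 + 0.9·(-1.3) = -1.17
III: 0.1·0.0 + 0.9·(-1.8) = -1.62
IV: 0.1·(-0.2) + 0.9·(-1.2) = -1.1
V: 0.1·(-1.0) + 0.9·(-1.9) = -1.81
VI: 0.1·0.0 + 0.9·(-2.4) = -2.16
VII: 0.1·0.2 + 0.9·(-1.4) = -1.24
Highest Hurwicz score = -1.1 → IV.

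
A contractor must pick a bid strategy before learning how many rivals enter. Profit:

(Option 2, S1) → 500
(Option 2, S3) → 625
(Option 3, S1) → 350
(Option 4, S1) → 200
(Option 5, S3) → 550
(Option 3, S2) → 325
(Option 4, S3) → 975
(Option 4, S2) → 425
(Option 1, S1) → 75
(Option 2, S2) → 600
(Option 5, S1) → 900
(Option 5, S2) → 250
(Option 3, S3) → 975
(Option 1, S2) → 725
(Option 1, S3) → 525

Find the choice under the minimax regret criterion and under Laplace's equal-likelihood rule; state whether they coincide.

minimax regret → Option 2; laplace → Option 2 (agree)

Column bests: S1=900, S2=725, S3=975.
Option 1 regrets: 825, 0, 450 → max 825
Option 2 regrets: 400, 125, 350 → max 400
Option 3 regrets: 550, 400, 0 → max 550
Option 4 regrets: 700, 300, 0 → max 700
Option 5 regrets: 0, 475, 425 → max 475
Smallest max regret = 400 → Option 2.
Row averages: Option 1=1325/3, Option 2=575, Option 3=550, Option 4=1600/3, Option 5=1700/3
Highest average = 575 → Option 2.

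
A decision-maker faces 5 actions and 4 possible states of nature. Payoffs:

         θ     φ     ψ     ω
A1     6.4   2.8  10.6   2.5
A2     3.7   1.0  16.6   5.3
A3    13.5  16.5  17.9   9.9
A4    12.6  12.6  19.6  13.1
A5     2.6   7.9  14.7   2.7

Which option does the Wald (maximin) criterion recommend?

Row minima: A1=2.5, A2=1.0, A3=9.9, A4=12.6, A5=2.6
Best worst-case = 12.6 → A4.

A4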